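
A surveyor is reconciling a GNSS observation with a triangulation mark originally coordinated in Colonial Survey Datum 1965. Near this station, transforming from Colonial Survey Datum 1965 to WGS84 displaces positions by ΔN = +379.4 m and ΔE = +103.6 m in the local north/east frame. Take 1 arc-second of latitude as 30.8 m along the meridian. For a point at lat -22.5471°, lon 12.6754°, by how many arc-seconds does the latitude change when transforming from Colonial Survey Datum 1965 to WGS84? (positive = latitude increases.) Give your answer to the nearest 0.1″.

Δφ = 12.3″

1″ of latitude = 30.80 m, so Δφ = 379.4 / 30.80 = 12.318″.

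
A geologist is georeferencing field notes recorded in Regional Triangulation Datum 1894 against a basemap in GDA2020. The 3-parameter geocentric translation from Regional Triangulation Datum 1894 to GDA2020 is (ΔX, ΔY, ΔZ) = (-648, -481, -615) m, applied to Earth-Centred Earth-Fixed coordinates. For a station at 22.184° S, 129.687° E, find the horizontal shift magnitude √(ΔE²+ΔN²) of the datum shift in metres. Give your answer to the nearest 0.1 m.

977.3 m

At φ = -22.184°, λ = 129.687°: sin φ = -0.377582, cos φ = 0.925976, sin λ = 0.769544, cos λ = -0.638593.
ΔE = −sin λ·ΔX + cos λ·ΔY = −(0.769544)·(-648) + (-0.638593)·(-481) = 805.83 m.
ΔN = −sin φ cos λ·ΔX − sin φ sin λ·ΔY + cos φ·ΔZ = −(-0.377582)(-0.638593)(-648) − (-0.377582)(0.769544)(-481) + (0.925976)(-615) = -552.99 m.
Horizontal magnitude = √(ΔE² + ΔN²) = √(805.83² + (-552.99)²) = 977.32 m.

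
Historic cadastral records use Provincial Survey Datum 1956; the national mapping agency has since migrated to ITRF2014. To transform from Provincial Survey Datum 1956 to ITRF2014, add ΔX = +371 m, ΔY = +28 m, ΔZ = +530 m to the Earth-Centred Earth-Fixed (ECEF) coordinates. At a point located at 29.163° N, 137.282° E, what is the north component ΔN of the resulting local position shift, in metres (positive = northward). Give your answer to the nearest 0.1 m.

The local north axis is (−sin φ cos λ, −sin φ sin λ, cos φ), giving ΔN = 132.824 − 9.256 + 462.816 = 586.38 m.

ΔN = 586.4 m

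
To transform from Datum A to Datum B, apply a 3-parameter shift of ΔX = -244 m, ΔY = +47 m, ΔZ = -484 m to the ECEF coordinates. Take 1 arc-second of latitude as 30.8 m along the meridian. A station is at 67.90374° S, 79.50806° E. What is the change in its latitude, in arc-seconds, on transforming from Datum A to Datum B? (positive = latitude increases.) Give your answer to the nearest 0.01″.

Δφ = -5.86″

sin φ = -0.926553, cos φ = 0.376164, sin λ = 0.983281, cos λ = 0.182097.
North component: ΔN = −sin φ cos λ·ΔX − sin φ sin λ·ΔY + cos φ·ΔZ = −(-0.926553)(0.182097)(-244) − (-0.926553)(0.983281)(47) + (0.376164)(-484) = -180.41 m.
1° of latitude spans 3600 × 30.80 = 110880 m, so Δφ = -180.41 / 110880 × 3600 = -5.858″.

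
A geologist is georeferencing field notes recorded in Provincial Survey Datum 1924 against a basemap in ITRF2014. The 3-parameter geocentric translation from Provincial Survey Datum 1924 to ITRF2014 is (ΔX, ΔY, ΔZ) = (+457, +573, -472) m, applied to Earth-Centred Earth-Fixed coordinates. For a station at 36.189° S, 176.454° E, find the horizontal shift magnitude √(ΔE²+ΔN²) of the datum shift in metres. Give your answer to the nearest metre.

870 m

The local east axis at (φ, λ) is (−sin λ, cos λ, 0), so ΔE = −sin(176.454°)·457 + cos(176.454°)·573 = -600.17 m.
The local north axis is (−sin φ cos λ, −sin φ sin λ, cos φ), giving ΔN = -269.319 + 20.926 − 380.939 = -629.33 m.
Horizontal magnitude = √(ΔE² + ΔN²) = √((-600.17)² + (-629.33)²) = 869.63 m.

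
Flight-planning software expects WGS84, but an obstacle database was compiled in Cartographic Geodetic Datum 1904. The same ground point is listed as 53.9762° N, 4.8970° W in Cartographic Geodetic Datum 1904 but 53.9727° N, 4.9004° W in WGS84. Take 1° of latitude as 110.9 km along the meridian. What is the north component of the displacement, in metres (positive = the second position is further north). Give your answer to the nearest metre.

ΔN = -388 m

Δφ = 53.9727° − 53.9762° = -0.0035°; Δλ = -4.9004° − -4.8970° = -0.0034°.
ΔN = Δφ × 110900 = -388.1 m; ΔE = Δλ × 110900 × cos(53.9762°) = -0.0034 × 110900 × 0.588121 = -221.8 m.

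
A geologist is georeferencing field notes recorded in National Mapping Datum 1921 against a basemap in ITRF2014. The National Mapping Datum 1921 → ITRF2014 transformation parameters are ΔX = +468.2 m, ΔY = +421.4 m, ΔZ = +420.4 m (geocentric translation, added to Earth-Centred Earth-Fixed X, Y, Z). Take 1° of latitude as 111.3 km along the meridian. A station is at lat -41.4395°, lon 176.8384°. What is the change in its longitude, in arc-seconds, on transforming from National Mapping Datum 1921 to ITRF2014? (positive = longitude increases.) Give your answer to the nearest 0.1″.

Δλ = -19.3″

sin φ = -0.661829, cos φ = 0.749655, sin λ = 0.055152, cos λ = -0.998478.
East component: ΔE = −sin λ·ΔX + cos λ·ΔY = −(0.055152)(468.2) + (-0.998478)(421.4) = -446.58 m.
1° of latitude spans 111300 m; at latitude φ, 1° of longitude spans that × cos φ = 83436.6 m, so Δλ = -446.58 / 83436.6 × 3600 = -19.268″.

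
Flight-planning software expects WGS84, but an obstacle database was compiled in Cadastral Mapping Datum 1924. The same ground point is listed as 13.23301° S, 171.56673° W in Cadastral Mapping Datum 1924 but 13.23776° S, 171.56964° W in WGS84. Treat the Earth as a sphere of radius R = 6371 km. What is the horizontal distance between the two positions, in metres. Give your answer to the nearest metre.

615 m

Δφ = -13.23776° − -13.23301° = -0.00475°; Δλ = -171.56964° − -171.56673° = -0.00291°.
1° along a meridian = πR/180 = 111195 m.
ΔN = Δφ × 111195 = -528.2 m; ΔE = Δλ × 111195 × cos(-13.23301°) = -0.00291 × 111195 × 0.973447 = -315.0 m.
Distance = √(ΔE² + ΔN²) = √((-315.0)² + (-528.2)²) = 615.0 m.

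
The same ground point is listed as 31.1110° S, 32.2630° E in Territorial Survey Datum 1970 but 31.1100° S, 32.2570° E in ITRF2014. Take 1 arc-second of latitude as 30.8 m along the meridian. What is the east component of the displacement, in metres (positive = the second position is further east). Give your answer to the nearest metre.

ΔE = -570 m

Δφ = -31.1100° − -31.1110° = +0.0010°; Δλ = 32.2570° − 32.2630° = -0.0060°.
1° of latitude = 3600 × 30.80 = 110880 m.
ΔN = Δφ × 110880 = 110.9 m; ΔE = Δλ × 110880 × cos(-31.1110°) = -0.0060 × 110880 × 0.856168 = -569.6 m.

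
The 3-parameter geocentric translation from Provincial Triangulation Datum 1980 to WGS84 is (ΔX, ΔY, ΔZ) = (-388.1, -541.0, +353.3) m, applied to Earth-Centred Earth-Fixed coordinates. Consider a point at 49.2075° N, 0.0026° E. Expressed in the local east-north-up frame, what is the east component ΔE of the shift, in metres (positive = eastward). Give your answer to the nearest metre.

ΔE = -541 m

The local east axis at (φ, λ) is (−sin λ, cos λ, 0), so ΔE = −sin(0.0026°)·(-388.1) + cos(0.0026°)·(-541.0) = -540.98 m.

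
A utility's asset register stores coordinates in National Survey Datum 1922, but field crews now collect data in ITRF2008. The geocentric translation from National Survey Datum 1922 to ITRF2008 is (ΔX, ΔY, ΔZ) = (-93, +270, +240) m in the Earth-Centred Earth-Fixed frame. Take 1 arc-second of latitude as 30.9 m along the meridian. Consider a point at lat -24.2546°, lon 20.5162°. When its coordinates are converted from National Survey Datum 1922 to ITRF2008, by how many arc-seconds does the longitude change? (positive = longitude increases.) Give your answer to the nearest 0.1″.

sin φ = -0.410792, cos φ = 0.911729, sin λ = 0.350472, cos λ = 0.936573.
East component: ΔE = −sin λ·ΔX + cos λ·ΔY = −(0.350472)(-93) + (0.936573)(270) = 285.47 m.
1° of latitude spans 3600 × 30.90 = 111240 m; at latitude φ, 1° of longitude spans that × cos φ = 101420.7 m, so Δλ = 285.47 / 101420.7 × 3600 = 10.133″.

Δλ = 10.1″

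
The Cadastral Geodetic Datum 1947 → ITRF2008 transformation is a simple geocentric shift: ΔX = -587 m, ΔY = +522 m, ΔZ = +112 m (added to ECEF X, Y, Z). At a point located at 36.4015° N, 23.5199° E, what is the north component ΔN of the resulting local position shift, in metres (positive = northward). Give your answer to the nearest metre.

At φ = 36.4015°, λ = 23.5199°: sin φ = 0.593440, cos φ = 0.804878, sin λ = 0.399068, cos λ = 0.916922.
ΔN = −sin φ cos λ·ΔX − sin φ sin λ·ΔY + cos φ·ΔZ = −(0.593440)(0.916922)(-587) − (0.593440)(0.399068)(522) + (0.804878)(112) = 285.93 m.

ΔN = 286 m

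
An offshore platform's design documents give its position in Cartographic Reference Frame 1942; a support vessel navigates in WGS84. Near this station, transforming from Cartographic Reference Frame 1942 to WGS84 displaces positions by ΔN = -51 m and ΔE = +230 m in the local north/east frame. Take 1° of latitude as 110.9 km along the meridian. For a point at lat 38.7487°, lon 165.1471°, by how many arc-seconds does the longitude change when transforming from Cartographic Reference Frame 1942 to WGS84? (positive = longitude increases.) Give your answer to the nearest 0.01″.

At latitude 38.7487°, cos φ = 0.779899.
1° of longitude at this latitude = 110.9 × cos φ = 86.49 km, so Δλ = 230.0 / 86490.8 = 0.0026592° = 9.573″.

Δλ = 9.57″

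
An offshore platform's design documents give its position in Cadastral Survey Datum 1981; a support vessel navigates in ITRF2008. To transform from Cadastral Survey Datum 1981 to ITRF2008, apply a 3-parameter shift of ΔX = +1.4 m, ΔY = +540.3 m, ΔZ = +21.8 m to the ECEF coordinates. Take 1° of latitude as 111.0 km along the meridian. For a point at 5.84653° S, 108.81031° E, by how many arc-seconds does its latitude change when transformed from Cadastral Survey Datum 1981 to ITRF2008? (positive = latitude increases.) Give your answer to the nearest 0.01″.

sin φ = -0.101864, cos φ = 0.994798, sin λ = 0.946591, cos λ = -0.322436.
North component: ΔN = −sin φ cos λ·ΔX − sin φ sin λ·ΔY + cos φ·ΔZ = −(-0.101864)(-0.322436)(1.4) − (-0.101864)(0.946591)(540.3) + (0.994798)(21.8) = 73.74 m.
1° of latitude spans 111000 m, so Δφ = 73.74 / 111000 × 3600 = 2.392″.

Δφ = 2.39″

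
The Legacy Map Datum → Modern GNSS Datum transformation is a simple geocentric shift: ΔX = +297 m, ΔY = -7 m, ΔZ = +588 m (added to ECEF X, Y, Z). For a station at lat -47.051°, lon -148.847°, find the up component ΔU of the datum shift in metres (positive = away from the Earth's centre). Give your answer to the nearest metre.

ΔU = -601 m

At φ = -47.051°, λ = -148.847°: sin φ = -0.731960, cos φ = 0.681347, sin λ = -0.517325, cos λ = -0.855789.
ΔU = cos φ cos λ·ΔX + cos φ sin λ·ΔY + sin φ·ΔZ = (0.681347)(-0.855789)(297) + (0.681347)(-0.517325)(-7) + (-0.731960)(588) = -601.10 m.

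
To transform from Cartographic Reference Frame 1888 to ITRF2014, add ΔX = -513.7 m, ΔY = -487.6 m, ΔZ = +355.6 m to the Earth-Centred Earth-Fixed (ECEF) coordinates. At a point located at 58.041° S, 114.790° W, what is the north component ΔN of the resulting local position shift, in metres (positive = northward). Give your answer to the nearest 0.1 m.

At φ = -58.041°, λ = -114.790°: sin φ = -0.848427, cos φ = 0.529312, sin λ = -0.907851, cos λ = -0.419294.
ΔN = −sin φ cos λ·ΔX − sin φ sin λ·ΔY + cos φ·ΔZ = −(-0.848427)(-0.419294)(-513.7) − (-0.848427)(-0.907851)(-487.6) + (0.529312)(355.6) = 746.54 m.

ΔN = 746.5 m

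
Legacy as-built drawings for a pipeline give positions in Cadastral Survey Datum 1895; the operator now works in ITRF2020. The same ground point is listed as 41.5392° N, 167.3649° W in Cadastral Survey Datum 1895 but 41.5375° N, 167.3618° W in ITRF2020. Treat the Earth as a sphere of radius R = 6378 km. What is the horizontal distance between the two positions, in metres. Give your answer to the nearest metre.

320 m

Δφ = 41.5375° − 41.5392° = -0.0017°; Δλ = -167.3618° − -167.3649° = +0.0031°.
1° along a meridian = πR/180 = 111317 m.
ΔN = Δφ × 111317 = -189.2 m; ΔE = Δλ × 111317 × cos(41.5392°) = +0.0031 × 111317 × 0.748502 = 258.3 m.
Distance = √(ΔE² + ΔN²) = √(258.3² + (-189.2)²) = 320.2 m.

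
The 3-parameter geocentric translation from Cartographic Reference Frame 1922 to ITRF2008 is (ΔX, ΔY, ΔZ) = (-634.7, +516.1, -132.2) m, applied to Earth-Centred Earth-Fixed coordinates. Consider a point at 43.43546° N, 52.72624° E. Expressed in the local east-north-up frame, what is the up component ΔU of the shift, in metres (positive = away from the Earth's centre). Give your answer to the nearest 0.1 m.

ΔU = -71.8 m

At φ = 43.43546°, λ = 52.72624°: sin φ = 0.687537, cos φ = 0.726149, sin λ = 0.795751, cos λ = 0.605624.
ΔU = cos φ cos λ·ΔX + cos φ sin λ·ΔY + sin φ·ΔZ = (0.726149)(0.605624)(-634.7) + (0.726149)(0.795751)(516.1) + (0.687537)(-132.2) = -71.80 m.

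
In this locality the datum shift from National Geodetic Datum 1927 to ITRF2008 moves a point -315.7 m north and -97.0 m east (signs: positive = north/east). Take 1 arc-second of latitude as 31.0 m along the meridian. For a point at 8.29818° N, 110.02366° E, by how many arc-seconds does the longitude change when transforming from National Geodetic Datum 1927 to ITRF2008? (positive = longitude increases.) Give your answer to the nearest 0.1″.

At latitude 8.29818°, cos φ = 0.989530.
1″ of longitude at this latitude = 31.00 × cos φ = 30.6754 m, so Δλ = -97.0 / 30.6754 = -3.162″.

Δλ = -3.2″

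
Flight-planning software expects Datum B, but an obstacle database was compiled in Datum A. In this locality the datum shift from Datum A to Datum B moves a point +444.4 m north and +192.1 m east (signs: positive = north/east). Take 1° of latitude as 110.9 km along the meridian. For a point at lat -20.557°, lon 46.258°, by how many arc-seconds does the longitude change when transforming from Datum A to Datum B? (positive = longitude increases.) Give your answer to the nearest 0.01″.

At latitude -20.557°, cos φ = 0.936323.
1° of longitude at this latitude = 110.9 × cos φ = 103.84 km, so Δλ = 192.1 / 103838.3 = 0.0018500° = 6.660″.

Δλ = 6.66″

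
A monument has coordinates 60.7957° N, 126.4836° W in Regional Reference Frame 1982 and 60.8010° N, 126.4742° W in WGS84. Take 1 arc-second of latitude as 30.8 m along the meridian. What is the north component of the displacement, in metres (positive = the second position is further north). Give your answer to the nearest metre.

ΔN = 588 m

Δφ = 60.8010° − 60.7957° = +0.0053°; Δλ = -126.4742° − -126.4836° = +0.0094°.
1° of latitude = 3600 × 30.80 = 110880 m.
ΔN = Δφ × 110880 = 587.7 m; ΔE = Δλ × 110880 × cos(60.7957°) = +0.0094 × 110880 × 0.487925 = 508.6 m.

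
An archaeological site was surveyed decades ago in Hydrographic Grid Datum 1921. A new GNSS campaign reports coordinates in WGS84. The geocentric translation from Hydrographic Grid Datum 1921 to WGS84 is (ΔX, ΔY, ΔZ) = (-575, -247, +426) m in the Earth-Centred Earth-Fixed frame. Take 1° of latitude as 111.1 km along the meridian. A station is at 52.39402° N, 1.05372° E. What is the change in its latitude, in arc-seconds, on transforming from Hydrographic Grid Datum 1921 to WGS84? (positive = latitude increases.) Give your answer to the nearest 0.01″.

Δφ = 23.30″

sin φ = 0.792226, cos φ = 0.610228, sin λ = 0.018390, cos λ = 0.999831.
North component: ΔN = −sin φ cos λ·ΔX − sin φ sin λ·ΔY + cos φ·ΔZ = −(0.792226)(0.999831)(-575) − (0.792226)(0.018390)(-247) + (0.610228)(426) = 719.01 m.
1° of latitude spans 111100 m, so Δφ = 719.01 / 111100 × 3600 = 23.298″.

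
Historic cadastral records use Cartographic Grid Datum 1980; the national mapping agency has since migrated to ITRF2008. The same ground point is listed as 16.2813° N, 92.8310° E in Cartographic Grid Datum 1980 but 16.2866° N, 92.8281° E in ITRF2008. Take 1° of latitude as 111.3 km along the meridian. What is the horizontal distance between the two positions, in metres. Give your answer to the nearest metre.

Δφ = 16.2866° − 16.2813° = +0.0053°; Δλ = 92.8281° − 92.8310° = -0.0029°.
ΔN = Δφ × 111300 = 589.9 m; ΔE = Δλ × 111300 × cos(16.2813°) = -0.0029 × 111300 × 0.959897 = -309.8 m.
Distance = √(ΔE² + ΔN²) = √((-309.8)² + 589.9²) = 666.3 m.

666 m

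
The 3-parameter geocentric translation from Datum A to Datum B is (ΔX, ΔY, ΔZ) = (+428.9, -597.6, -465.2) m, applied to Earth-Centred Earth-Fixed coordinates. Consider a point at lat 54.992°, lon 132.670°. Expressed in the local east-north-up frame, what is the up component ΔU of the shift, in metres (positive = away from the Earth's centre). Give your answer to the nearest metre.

ΔU = -800 m

At φ = 54.992°, λ = 132.670°: sin φ = 0.819072, cos φ = 0.573691, sin λ = 0.735270, cos λ = -0.677775.
ΔU = cos φ cos λ·ΔX + cos φ sin λ·ΔY + sin φ·ΔZ = (0.573691)(-0.677775)(428.9) + (0.573691)(0.735270)(-597.6) + (0.819072)(-465.2) = -799.88 m.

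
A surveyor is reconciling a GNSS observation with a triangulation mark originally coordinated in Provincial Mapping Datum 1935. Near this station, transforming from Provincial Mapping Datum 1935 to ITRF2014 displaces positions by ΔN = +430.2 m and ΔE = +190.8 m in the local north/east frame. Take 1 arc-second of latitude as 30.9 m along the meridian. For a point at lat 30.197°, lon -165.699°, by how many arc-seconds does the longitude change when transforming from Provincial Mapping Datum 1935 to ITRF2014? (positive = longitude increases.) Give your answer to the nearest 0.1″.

Δλ = 7.1″

At latitude 30.197°, cos φ = 0.864301.
1″ of longitude at this latitude = 30.90 × cos φ = 26.7069 m, so Δλ = 190.8 / 26.7069 = 7.144″.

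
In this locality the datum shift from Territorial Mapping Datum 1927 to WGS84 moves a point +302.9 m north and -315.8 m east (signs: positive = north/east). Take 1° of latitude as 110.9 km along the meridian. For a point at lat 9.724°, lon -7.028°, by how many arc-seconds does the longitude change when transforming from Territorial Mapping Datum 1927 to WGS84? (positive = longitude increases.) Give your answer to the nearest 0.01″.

Δλ = -10.40″

At latitude 9.724°, cos φ = 0.985633.
1° of longitude at this latitude = 110.9 × cos φ = 109.31 km, so Δλ = -315.8 / 109306.7 = -0.0028891° = -10.401″.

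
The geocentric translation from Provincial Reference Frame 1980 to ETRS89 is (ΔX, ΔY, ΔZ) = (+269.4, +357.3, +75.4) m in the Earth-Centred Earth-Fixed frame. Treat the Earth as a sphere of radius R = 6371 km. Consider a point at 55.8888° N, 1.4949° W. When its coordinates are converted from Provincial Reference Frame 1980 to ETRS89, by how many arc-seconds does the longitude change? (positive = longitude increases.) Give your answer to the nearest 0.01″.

sin φ = 0.827951, cos φ = 0.560801, sin λ = -0.026088, cos λ = 0.999660.
East component: ΔE = −sin λ·ΔX + cos λ·ΔY = −(-0.026088)(269.4) + (0.999660)(357.3) = 364.21 m.
1° of latitude spans πR/180 = 111195 m; at latitude φ, 1° of longitude spans that × cos φ = 62358.2 m, so Δλ = 364.21 / 62358.2 × 3600 = 21.026″.

Δλ = 21.03″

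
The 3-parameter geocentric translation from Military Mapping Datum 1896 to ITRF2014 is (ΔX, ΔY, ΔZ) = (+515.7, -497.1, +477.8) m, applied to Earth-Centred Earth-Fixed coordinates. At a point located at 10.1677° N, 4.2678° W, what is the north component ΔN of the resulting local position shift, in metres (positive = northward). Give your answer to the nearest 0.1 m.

The local north axis is (−sin φ cos λ, −sin φ sin λ, cos φ), giving ΔN = -90.784 − 6.530 + 470.296 = 372.98 m.

ΔN = 373.0 m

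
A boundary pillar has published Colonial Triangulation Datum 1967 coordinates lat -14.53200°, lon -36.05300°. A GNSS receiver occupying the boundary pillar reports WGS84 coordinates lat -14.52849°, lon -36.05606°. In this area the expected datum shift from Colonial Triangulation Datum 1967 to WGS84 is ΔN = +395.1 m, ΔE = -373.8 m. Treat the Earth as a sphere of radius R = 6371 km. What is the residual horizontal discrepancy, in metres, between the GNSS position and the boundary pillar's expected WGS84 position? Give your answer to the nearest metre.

45 m

Observed coordinate differences: Δφ = +0.00351°, Δλ = -0.00306°.
Converting to metres (1° lat = 111195 m, cos φ = 0.968008): observed ΔN = 390.3 m, observed ΔE = -329.4 m.
Subtracting the expected shift leaves a residual of 390.3 − (395.1) = -4.8 m north and -329.4 − (-373.8) = 44.4 m east.
Residual distance = √((-4.8)² + 44.4²) = 44.7 m.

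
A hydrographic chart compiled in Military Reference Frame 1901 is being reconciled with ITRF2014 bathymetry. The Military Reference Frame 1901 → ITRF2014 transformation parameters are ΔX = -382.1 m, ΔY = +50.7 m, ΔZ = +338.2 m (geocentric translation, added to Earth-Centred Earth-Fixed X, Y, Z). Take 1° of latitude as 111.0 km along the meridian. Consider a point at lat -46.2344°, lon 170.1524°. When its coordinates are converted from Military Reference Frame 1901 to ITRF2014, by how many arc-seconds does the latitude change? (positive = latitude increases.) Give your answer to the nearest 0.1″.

Δφ = 16.6″

sin φ = -0.722176, cos φ = 0.691710, sin λ = 0.171028, cos λ = -0.985266.
North component: ΔN = −sin φ cos λ·ΔX − sin φ sin λ·ΔY + cos φ·ΔZ = −(-0.722176)(-0.985266)(-382.1) − (-0.722176)(0.171028)(50.7) + (0.691710)(338.2) = 512.08 m.
1° of latitude spans 111000 m, so Δφ = 512.08 / 111000 × 3600 = 16.608″.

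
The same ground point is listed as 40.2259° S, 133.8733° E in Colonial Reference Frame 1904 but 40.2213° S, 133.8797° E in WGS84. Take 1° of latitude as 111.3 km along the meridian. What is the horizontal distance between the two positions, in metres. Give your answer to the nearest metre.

747 m

Δφ = -40.2213° − -40.2259° = +0.0046°; Δλ = 133.8797° − 133.8733° = +0.0064°.
ΔN = Δφ × 111300 = 512.0 m; ΔE = Δλ × 111300 × cos(-40.2259°) = +0.0064 × 111300 × 0.763504 = 543.9 m.
Distance = √(ΔE² + ΔN²) = √(543.9² + 512.0²) = 746.9 m.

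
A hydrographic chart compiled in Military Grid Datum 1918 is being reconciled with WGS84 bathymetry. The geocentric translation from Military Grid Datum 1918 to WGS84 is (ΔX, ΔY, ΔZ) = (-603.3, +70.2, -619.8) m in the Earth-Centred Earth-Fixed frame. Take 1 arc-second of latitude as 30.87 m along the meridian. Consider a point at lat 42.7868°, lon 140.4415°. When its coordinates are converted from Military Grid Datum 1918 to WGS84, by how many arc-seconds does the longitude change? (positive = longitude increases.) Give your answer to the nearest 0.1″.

sin φ = 0.679272, cos φ = 0.733886, sin λ = 0.636866, cos λ = -0.770975.
East component: ΔE = −sin λ·ΔX + cos λ·ΔY = −(0.636866)(-603.3) + (-0.770975)(70.2) = 330.10 m.
1° of latitude spans 3600 × 30.87 = 111132 m; at latitude φ, 1° of longitude spans that × cos φ = 81558.3 m, so Δλ = 330.10 / 81558.3 × 3600 = 14.571″.

Δλ = 14.6″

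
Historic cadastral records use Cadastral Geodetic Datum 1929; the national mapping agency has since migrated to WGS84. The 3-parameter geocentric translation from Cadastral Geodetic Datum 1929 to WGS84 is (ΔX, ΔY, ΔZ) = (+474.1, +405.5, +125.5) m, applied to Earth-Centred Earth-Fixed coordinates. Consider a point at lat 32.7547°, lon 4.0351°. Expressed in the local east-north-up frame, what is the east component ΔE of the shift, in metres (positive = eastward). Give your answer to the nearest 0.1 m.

The local east axis at (φ, λ) is (−sin λ, cos λ, 0), so ΔE = −sin(4.0351°)·474.1 + cos(4.0351°)·405.5 = 371.13 m.

ΔE = 371.1 m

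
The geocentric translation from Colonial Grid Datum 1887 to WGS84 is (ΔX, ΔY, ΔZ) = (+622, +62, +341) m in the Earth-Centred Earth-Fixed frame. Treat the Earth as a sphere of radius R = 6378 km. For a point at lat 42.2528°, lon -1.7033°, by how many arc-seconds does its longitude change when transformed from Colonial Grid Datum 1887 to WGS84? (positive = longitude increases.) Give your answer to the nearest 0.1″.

Δλ = 3.5″

sin φ = 0.672403, cos φ = 0.740185, sin λ = -0.029724, cos λ = 0.999558.
East component: ΔE = −sin λ·ΔX + cos λ·ΔY = −(-0.029724)(622) + (0.999558)(62) = 80.46 m.
1° of latitude spans πR/180 = 111317 m; at latitude φ, 1° of longitude spans that × cos φ = 82395.3 m, so Δλ = 80.46 / 82395.3 × 3600 = 3.515″.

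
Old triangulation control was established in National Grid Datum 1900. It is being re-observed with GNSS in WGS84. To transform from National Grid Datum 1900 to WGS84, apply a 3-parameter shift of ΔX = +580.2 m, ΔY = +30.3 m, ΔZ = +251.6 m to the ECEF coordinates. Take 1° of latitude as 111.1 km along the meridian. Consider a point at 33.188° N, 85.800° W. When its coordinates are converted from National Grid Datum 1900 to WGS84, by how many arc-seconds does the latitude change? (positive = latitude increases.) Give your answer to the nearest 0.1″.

sin φ = 0.547388, cos φ = 0.836879, sin λ = -0.997314, cos λ = 0.073238.
North component: ΔN = −sin φ cos λ·ΔX − sin φ sin λ·ΔY + cos φ·ΔZ = −(0.547388)(0.073238)(580.2) − (0.547388)(-0.997314)(30.3) + (0.836879)(251.6) = 203.84 m.
1° of latitude spans 111100 m, so Δφ = 203.84 / 111100 × 3600 = 6.605″.

Δφ = 6.6″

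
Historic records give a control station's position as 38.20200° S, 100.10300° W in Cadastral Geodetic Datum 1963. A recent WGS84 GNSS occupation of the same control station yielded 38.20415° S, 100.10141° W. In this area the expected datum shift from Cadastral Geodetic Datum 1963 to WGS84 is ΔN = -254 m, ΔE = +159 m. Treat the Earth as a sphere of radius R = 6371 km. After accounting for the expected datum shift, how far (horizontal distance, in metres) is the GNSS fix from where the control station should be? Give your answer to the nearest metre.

Observed coordinate differences: Δφ = -0.00215°, Δλ = +0.00159°.
Converting to metres (1° lat = 111195 m, cos φ = 0.785835): observed ΔN = -239.1 m, observed ΔE = 138.9 m.
Subtracting the expected shift leaves a residual of -239.1 − (-254) = 14.9 m north and 138.9 − (159) = -20.1 m east.
Residual distance = √(14.9² + (-20.1)²) = 25.0 m.

25 m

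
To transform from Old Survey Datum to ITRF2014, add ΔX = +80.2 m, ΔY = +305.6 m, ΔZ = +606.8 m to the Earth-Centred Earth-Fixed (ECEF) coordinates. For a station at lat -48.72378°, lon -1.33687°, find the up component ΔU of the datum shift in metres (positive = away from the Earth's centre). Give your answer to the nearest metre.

The local up (radial) axis is (cos φ cos λ, cos φ sin λ, sin φ), giving ΔU = 52.893 − 4.703 − 456.033 = -407.84 m.

ΔU = -408 m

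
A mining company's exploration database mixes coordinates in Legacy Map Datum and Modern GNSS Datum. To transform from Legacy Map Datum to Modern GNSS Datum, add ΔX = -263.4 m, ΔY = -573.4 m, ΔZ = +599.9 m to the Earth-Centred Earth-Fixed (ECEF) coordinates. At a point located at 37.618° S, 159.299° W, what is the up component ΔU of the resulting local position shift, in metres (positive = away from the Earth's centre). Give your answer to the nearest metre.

The local up (radial) axis is (cos φ cos λ, cos φ sin λ, sin φ), giving ΔU = 195.168 + 160.552 − 366.175 = -10.46 m.

ΔU = -10 m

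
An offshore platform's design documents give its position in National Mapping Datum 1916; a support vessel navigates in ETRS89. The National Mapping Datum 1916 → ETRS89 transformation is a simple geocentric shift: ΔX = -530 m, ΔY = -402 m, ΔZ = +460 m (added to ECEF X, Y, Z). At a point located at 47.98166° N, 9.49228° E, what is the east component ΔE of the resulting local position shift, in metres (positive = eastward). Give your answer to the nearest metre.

The local east axis at (φ, λ) is (−sin λ, cos λ, 0), so ΔE = −sin(9.49228°)·(-530) + cos(9.49228°)·(-402) = -309.09 m.

ΔE = -309 m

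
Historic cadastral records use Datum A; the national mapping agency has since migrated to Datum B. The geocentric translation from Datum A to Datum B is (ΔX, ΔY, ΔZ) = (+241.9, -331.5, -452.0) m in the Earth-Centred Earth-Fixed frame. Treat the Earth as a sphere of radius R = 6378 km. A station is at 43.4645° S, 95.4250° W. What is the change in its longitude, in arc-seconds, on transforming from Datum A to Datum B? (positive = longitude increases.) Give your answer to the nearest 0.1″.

sin φ = -0.687905, cos φ = 0.725801, sin λ = -0.995521, cos λ = -0.094543.
East component: ΔE = −sin λ·ΔX + cos λ·ΔY = −(-0.995521)(241.9) + (-0.094543)(-331.5) = 272.16 m.
1° of latitude spans πR/180 = 111317 m; at latitude φ, 1° of longitude spans that × cos φ = 80794.0 m, so Δλ = 272.16 / 80794.0 × 3600 = 12.127″.

Δλ = 12.1″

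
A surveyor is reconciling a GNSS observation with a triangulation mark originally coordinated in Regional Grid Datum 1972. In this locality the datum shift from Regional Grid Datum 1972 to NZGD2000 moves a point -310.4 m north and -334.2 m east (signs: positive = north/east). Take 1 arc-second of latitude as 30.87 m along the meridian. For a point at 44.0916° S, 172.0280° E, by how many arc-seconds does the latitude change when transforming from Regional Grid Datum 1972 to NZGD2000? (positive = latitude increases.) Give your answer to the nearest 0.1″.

1″ of latitude = 30.87 m, so Δφ = -310.4 / 30.87 = -10.055″.

Δφ = -10.1″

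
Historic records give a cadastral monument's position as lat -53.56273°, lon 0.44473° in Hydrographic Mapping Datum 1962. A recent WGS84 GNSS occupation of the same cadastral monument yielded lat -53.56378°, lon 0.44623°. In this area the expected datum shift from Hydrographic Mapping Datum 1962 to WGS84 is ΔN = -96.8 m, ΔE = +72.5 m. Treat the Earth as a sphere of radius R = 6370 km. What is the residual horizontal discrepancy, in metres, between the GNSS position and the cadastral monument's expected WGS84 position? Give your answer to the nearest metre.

33 m

Observed coordinate differences: Δφ = -0.00105°, Δλ = +0.00150°.
Converting to metres (1° lat = 111177 m, cos φ = 0.593942): observed ΔN = -116.7 m, observed ΔE = 99.0 m.
Subtracting the expected shift leaves a residual of -116.7 − (-96.8) = -19.9 m north and 99.0 − (72.5) = 26.5 m east.
Residual distance = √((-19.9)² + 26.5²) = 33.2 m.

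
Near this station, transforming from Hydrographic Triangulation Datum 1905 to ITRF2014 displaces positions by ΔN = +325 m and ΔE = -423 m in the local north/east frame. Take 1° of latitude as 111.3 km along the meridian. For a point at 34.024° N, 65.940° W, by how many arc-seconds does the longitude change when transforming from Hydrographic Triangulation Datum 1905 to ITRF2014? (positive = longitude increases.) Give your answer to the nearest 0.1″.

Δλ = -16.5″

At latitude 34.024°, cos φ = 0.828803.
1° of longitude at this latitude = 111.3 × cos φ = 92.25 km, so Δλ = -423.0 / 92245.8 = -0.0045856° = -16.508″.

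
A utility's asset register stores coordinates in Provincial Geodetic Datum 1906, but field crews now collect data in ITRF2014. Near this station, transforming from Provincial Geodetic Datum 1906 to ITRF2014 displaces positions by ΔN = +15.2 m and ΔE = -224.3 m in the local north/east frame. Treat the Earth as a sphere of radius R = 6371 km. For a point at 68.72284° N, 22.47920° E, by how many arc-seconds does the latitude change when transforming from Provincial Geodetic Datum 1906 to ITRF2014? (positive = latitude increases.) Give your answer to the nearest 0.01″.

Δφ = 0.49″

On a sphere of radius R, 1 rad of latitude = R, so Δφ = ΔN / R = 15.2 / 6371000 = 2.3858e-06 rad = 0.492″.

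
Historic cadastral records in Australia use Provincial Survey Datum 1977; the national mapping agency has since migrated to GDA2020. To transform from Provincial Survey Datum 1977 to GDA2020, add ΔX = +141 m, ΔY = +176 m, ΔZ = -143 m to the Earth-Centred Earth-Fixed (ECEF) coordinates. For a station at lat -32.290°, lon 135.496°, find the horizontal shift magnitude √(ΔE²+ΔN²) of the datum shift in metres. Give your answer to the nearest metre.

249 m

The local east axis at (φ, λ) is (−sin λ, cos λ, 0), so ΔE = −sin(135.496°)·141 + cos(135.496°)·176 = -224.36 m.
The local north axis is (−sin φ cos λ, −sin φ sin λ, cos φ), giving ΔN = -53.720 + 65.904 − 120.886 = -108.70 m.
Horizontal magnitude = √(ΔE² + ΔN²) = √((-224.36)² + (-108.70)²) = 249.30 m.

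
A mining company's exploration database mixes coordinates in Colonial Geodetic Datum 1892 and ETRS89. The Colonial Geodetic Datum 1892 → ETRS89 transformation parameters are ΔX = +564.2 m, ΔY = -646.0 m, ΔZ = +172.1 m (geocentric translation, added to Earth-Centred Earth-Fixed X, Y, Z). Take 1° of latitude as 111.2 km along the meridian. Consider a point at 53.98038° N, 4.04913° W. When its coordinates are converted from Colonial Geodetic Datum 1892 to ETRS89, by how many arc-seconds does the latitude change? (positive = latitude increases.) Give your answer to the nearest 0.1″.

Δφ = -12.7″

sin φ = 0.808816, cos φ = 0.588062, sin λ = -0.070612, cos λ = 0.997504.
North component: ΔN = −sin φ cos λ·ΔX − sin φ sin λ·ΔY + cos φ·ΔZ = −(0.808816)(0.997504)(564.2) − (0.808816)(-0.070612)(-646.0) + (0.588062)(172.1) = -390.88 m.
1° of latitude spans 111200 m, so Δφ = -390.88 / 111200 × 3600 = -12.655″.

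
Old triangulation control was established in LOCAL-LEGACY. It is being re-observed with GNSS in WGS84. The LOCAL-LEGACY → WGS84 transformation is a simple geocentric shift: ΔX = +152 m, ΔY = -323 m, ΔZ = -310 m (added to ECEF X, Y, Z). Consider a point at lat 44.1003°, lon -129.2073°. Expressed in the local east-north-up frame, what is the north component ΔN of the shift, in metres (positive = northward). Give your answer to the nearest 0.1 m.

ΔN = -329.9 m

At φ = 44.1003°, λ = -129.2073°: sin φ = 0.695917, cos φ = 0.718123, sin λ = -0.774864, cos λ = -0.632128.
ΔN = −sin φ cos λ·ΔX − sin φ sin λ·ΔY + cos φ·ΔZ = −(0.695917)(-0.632128)(152) − (0.695917)(-0.774864)(-323) + (0.718123)(-310) = -329.93 m.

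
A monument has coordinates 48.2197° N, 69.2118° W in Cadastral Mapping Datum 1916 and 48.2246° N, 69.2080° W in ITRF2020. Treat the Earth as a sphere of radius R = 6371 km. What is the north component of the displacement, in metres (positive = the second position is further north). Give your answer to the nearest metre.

ΔN = 545 m

Δφ = 48.2246° − 48.2197° = +0.0049°; Δλ = -69.2080° − -69.2118° = +0.0038°.
1° along a meridian = πR/180 = 111195 m.
ΔN = Δφ × 111195 = 544.9 m; ΔE = Δλ × 111195 × cos(48.2197°) = +0.0038 × 111195 × 0.666276 = 281.5 m.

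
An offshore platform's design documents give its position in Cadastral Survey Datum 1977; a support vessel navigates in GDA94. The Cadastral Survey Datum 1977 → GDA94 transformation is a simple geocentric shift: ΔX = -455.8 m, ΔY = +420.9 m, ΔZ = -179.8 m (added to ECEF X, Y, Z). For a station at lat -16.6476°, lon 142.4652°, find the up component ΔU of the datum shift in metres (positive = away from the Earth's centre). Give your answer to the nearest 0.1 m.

ΔU = 643.5 m

At φ = -16.6476°, λ = 142.4652°: sin φ = -0.286484, cos φ = 0.958085, sin λ = 0.609243, cos λ = -0.792983.
ΔU = cos φ cos λ·ΔX + cos φ sin λ·ΔY + sin φ·ΔZ = (0.958085)(-0.792983)(-455.8) + (0.958085)(0.609243)(420.9) + (-0.286484)(-179.8) = 643.48 m.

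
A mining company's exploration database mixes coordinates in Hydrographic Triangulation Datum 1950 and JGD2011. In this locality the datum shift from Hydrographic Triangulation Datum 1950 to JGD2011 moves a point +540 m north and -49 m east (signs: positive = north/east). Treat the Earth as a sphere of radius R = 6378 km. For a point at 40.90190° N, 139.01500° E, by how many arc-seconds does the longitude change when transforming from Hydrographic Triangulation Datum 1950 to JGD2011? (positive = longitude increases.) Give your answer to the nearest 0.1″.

Δλ = -2.1″

At latitude 40.90190°, cos φ = 0.755832.
One radian of longitude at latitude φ spans R cos φ, so Δλ = ΔE / (R cos φ) = -49.0 / (6378000 × 0.755832) = -1.0165e-05 rad = -2.097″.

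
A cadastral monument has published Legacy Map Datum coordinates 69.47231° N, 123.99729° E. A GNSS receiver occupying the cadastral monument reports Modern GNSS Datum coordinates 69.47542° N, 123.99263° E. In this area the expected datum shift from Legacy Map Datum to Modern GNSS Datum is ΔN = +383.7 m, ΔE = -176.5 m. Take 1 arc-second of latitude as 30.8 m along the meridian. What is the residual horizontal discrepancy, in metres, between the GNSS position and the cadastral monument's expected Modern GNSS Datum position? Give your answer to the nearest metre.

39 m

Observed coordinate differences: Δφ = +0.00311°, Δλ = -0.00466°.
Converting to metres (1° lat = 110880 m, cos φ = 0.350660): observed ΔN = 344.8 m, observed ΔE = -181.2 m.
Subtracting the expected shift leaves a residual of 344.8 − (383.7) = -38.9 m north and -181.2 − (-176.5) = -4.7 m east.
Residual distance = √((-38.9)² + (-4.7)²) = 39.1 m.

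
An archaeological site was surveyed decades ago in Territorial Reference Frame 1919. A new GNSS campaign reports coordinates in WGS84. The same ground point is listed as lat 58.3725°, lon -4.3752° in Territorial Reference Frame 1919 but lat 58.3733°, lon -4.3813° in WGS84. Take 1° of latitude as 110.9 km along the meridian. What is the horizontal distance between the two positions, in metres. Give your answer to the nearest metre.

Δφ = 58.3733° − 58.3725° = +0.0008°; Δλ = -4.3813° − -4.3752° = -0.0061°.
ΔN = Δφ × 110900 = 88.7 m; ΔE = Δλ × 110900 × cos(58.3725°) = -0.0061 × 110900 × 0.524395 = -354.7 m.
Distance = √(ΔE² + ΔN²) = √((-354.7)² + 88.7²) = 365.7 m.

366 m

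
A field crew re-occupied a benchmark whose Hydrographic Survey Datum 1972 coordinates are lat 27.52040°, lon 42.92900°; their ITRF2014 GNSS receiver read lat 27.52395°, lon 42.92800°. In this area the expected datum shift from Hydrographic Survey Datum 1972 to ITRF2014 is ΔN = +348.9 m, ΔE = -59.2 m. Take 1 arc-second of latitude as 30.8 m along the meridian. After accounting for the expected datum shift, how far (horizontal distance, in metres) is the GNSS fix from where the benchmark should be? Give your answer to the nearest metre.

Observed coordinate differences: Δφ = +0.00355°, Δλ = -0.00100°.
Converting to metres (1° lat = 110880 m, cos φ = 0.886846): observed ΔN = 393.6 m, observed ΔE = -98.3 m.
Subtracting the expected shift leaves a residual of 393.6 − (348.9) = 44.7 m north and -98.3 − (-59.2) = -39.1 m east.
Residual distance = √(44.7² + (-39.1)²) = 59.4 m.

59 m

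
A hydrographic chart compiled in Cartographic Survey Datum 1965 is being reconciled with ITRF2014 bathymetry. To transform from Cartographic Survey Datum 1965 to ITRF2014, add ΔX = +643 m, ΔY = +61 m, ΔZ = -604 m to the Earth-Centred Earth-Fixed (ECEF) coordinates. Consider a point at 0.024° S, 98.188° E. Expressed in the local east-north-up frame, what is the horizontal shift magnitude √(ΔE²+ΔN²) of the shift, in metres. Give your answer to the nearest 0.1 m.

883.8 m

At φ = -0.024°, λ = 98.188°: sin φ = -0.000419, cos φ = 1.000000, sin λ = 0.989806, cos λ = -0.142422.
ΔE = −sin λ·ΔX + cos λ·ΔY = −(0.989806)·(643) + (-0.142422)·(61) = -645.13 m.
ΔN = −sin φ cos λ·ΔX − sin φ sin λ·ΔY + cos φ·ΔZ = −(-0.000419)(-0.142422)(643) − (-0.000419)(0.989806)(61) + (1.000000)(-604) = -604.01 m.
Horizontal magnitude = √(ΔE² + ΔN²) = √((-645.13)² + (-604.01)²) = 883.76 m.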